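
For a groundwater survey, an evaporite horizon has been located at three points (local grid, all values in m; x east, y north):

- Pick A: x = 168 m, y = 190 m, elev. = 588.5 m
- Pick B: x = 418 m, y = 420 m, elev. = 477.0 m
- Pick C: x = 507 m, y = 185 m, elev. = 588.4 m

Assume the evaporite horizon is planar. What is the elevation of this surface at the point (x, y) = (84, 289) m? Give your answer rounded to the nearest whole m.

Two edge vectors: Pick A→Pick B = (250, 230, -111.5), Pick A→Pick C = (339, -5, -0.1).
Normal n = (Pick A→Pick B) × (Pick A→Pick C) = (-580.5, -37773.5, -79220).
So ∂z/∂x = −n_x/n_z = −0.00733 and ∂z/∂y = −n_y/n_z = −0.47682.
Intercept c from Pick A: 588.5 + 1.23 + 90.60 = 680.33.
At (84, 289): z = −0.6 − 137.8 + 680.33 = 541.9 m.

542 m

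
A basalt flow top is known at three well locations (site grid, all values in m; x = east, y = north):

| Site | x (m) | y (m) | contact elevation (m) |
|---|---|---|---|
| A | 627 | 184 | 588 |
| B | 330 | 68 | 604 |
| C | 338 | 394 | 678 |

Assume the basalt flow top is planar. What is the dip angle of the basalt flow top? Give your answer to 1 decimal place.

15.2°

Two edge vectors: A→B = (-297, -116, 16), A→C = (-289, 210, 90).
Normal n = (A→B) × (A→C) = (-13800, 22106, -95894).
So ∂z/∂x = −n_x/n_z = −0.14391 and ∂z/∂y = −n_y/n_z = 0.23053.
Gradient magnitude |∇z| = √(a² + b²) = √(0.02071 + 0.05314) = 0.27176.
True dip = arctan(0.27176) = 15.2°, dipping toward SSE (azimuth ≈ 148°).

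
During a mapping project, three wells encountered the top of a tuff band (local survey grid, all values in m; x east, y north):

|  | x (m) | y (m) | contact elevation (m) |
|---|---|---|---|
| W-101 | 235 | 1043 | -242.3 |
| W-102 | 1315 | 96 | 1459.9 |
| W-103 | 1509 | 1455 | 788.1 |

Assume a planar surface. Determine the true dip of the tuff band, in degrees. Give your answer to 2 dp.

Let the plane be z = a·x + b·y + c.
W-102−W-101: 1080a − 947b = 1702.2;  W-103−W-101: 1274a + 412b = 1030.4.
Solving gives a = 1.01554, b = −0.63930.
Gradient magnitude |∇z| = √(a² + b²) = √(1.03131 + 0.40871) = 1.20001.
True dip = arctan(1.20001) = 50.19°, dipping toward WNW (azimuth ≈ 302°).

50.19°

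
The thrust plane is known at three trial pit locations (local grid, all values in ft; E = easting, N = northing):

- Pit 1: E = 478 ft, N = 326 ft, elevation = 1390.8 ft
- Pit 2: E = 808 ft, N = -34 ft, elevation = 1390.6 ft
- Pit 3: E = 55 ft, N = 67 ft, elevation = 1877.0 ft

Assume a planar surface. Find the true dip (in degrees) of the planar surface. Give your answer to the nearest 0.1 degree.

45.0°

Two edge vectors: Pit 1→Pit 2 = (330, -360, -0.2), Pit 1→Pit 3 = (-423, -259, 486.2).
Normal n = (Pit 1→Pit 2) × (Pit 1→Pit 3) = (-175083.8, -160361.4, -237750).
So ∂z/∂E = −n_x/n_z = −0.73642 and ∂z/∂N = −n_y/n_z = −0.67450.
Gradient magnitude |∇z| = √(a² + b²) = √(0.54231 + 0.45494) = 0.99863.
True dip = arctan(0.99863) = 45.0°, dipping toward NE (azimuth ≈ 048°).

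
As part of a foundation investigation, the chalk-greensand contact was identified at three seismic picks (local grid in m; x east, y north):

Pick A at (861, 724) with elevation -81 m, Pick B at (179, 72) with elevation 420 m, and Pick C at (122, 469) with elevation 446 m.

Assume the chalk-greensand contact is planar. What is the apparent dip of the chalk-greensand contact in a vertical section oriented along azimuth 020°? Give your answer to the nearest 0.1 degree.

15.3°

Let the plane be z = a·x + b·y + c.
Pick B−Pick A: −682a − 652b = 501;  Pick C−Pick A: −739a − 255b = 527.
Solving gives a = −0.70100, b = −0.03516.
Unit vector along 020° is (sin 20°, cos 20°) = (0.3420, 0.9397).
Slope in that direction = a·(0.3420) + b·(0.9397) = −0.27279.
Apparent dip = arctan|0.27279| = 15.3° (true dip is 35.1°, so apparent ≤ true as expected).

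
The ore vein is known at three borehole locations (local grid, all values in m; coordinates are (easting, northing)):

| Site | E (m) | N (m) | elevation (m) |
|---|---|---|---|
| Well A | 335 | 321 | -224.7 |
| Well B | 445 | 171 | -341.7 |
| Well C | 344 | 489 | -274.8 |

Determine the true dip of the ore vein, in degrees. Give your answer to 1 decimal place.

54.2°

Let the plane be z = a·E + b·N + c.
Well B−Well A: 110a − 150b = −117;  Well C−Well A: 9a + 168b = −50.1.
Solving gives a = −1.37020, b = −0.22481.
Gradient magnitude |∇z| = √(a² + b²) = √(1.87744 + 0.05054) = 1.38852.
True dip = arctan(1.38852) = 54.2°, dipping toward E (azimuth ≈ 081°).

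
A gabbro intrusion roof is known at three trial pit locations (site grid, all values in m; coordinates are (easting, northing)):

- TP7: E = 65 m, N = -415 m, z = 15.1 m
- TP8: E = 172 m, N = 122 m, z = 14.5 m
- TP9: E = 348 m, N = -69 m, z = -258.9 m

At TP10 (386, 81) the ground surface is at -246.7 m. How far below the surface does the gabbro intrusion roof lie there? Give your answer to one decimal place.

Two edge vectors: TP7→TP8 = (107, 537, -0.6), TP7→TP9 = (283, 346, -274).
Normal n = (TP7→TP8) × (TP7→TP9) = (-146930.4, 29148.2, -114949).
So ∂z/∂E = −n_x/n_z = −1.27822 and ∂z/∂N = −n_y/n_z = 0.25358.
Intercept c from TP7: 15.1 + 83.08 + 105.23 = 203.42.
At (386, 81): z_contact = −493.39 + 20.54 + 203.42 = -269.44 m.
Depth below ground = -246.7 − (-269.44) = 22.7 m.

22.7 m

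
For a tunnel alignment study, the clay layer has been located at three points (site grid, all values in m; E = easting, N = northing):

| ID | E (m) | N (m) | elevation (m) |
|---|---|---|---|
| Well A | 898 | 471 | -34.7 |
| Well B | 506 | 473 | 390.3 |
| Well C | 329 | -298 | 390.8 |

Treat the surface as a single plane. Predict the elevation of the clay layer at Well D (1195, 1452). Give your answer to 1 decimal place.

Let the plane be z = a·E + b·N + c.
Well B−Well A: −392a + 2b = 425;  Well C−Well A: −569a − 769b = 425.5.
Solving gives a = −1.082919, b = 0.247959.
Then c = -34.7 − a·898 − b·471 = 820.97.
At (1195, 1452): z = −1294.1 + 360.0 + 820.97 = -113.1 m.

-113.1 m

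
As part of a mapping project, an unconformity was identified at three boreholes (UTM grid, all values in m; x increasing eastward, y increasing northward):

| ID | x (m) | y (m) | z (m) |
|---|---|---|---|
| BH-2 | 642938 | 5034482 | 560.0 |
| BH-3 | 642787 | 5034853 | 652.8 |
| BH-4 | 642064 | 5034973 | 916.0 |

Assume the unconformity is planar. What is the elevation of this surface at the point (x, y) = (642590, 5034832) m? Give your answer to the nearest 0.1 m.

718.6 m

Two edge vectors: BH-2→BH-3 = (-151, 371, 92.8), BH-2→BH-4 = (-874, 491, 356).
Normal n = (BH-2→BH-3) × (BH-2→BH-4) = (86511.2, -27351.2, 250113).
So ∂z/∂x = −n_x/n_z = −0.345888458 and ∂z/∂y = −n_y/n_z = 0.109355371.
Intercept c from BH-2: 560 + 222384.83 − 550547.65 = −327602.82.
At (642590, 5034832): z = −222264.5 + 550585.9 − 327602.82 = 718.6 m.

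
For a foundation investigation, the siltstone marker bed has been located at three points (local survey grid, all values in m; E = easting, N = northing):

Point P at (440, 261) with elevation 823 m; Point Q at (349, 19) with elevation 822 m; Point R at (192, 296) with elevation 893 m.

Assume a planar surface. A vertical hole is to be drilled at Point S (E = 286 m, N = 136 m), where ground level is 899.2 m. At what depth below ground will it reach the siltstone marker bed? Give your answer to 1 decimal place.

Let the plane be z = a·E + b·N + c.
Point Q−Point P: −91a − 242b = −1;  Point R−Point P: −248a + 35b = 70.
Solving gives a = −0.26748, b = 0.10471.
Then c = 823 − a·440 − b·261 = 913.36.
At (286, 136): z_contact = −76.50 + 14.24 + 913.36 = 851.10 m.
Depth below ground = 899.2 − 851.10 = 48.1 m.

48.1 m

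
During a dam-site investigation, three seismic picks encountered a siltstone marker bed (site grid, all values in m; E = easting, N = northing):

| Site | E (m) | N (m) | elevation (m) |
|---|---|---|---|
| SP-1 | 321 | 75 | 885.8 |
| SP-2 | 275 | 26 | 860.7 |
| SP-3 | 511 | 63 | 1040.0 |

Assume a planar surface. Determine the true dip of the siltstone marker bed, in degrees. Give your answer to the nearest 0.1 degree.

39.7°

Let the plane be z = a·E + b·N + c.
SP-2−SP-1: −46a − 49b = −25.1;  SP-3−SP-1: 190a − 12b = 154.2.
Solving gives a = 0.79669, b = −0.23567.
Gradient magnitude |∇z| = √(a² + b²) = √(0.63472 + 0.05554) = 0.83082.
True dip = arctan(0.83082) = 39.7°, dipping toward WNW (azimuth ≈ 286°).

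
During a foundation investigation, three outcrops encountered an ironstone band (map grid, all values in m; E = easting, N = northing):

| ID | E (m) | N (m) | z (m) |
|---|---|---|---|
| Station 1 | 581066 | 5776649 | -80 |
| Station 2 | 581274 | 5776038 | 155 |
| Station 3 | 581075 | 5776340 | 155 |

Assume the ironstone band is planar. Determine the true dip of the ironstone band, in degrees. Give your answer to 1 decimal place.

55.3°

Two edge vectors: Station 1→Station 2 = (208, -611, 235), Station 1→Station 3 = (9, -309, 235).
Normal n = (Station 1→Station 2) × (Station 1→Station 3) = (-70970, -46765, -58773).
So ∂z/∂E = −n_x/n_z = −1.20753 and ∂z/∂N = −n_y/n_z = −0.79569.
Gradient magnitude |∇z| = √(a² + b²) = √(1.45812 + 0.63312) = 1.44611.
True dip = arctan(1.44611) = 55.3°, dipping toward ENE (azimuth ≈ 057°).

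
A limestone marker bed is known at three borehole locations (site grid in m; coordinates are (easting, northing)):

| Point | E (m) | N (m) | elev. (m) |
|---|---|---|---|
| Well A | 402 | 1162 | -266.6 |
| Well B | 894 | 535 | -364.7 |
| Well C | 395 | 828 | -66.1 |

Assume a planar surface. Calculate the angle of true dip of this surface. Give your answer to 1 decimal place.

Let the plane be z = a·E + b·N + c.
Well B−Well A: 492a − 627b = −98.1;  Well C−Well A: −7a − 334b = 200.5.
Solving gives a = −0.93932, b = −0.58061.
Gradient magnitude |∇z| = √(a² + b²) = √(0.88232 + 0.33711) = 1.10428.
True dip = arctan(1.10428) = 47.8°, dipping toward ENE (azimuth ≈ 058°).

47.8°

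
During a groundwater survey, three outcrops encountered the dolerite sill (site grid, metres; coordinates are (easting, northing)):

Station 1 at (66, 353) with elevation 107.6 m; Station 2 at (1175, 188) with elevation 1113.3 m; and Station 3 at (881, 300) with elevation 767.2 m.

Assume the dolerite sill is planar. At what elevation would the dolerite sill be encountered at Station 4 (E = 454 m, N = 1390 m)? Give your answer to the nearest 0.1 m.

Let the plane be z = a·E + b·N + c.
Station 2−Station 1: 1109a − 165b = 1005.7;  Station 3−Station 1: 815a − 53b = 659.6.
Solving gives a = 0.733598, b = −1.164484.
Then c = 107.6 − a·66 − b·353 = 470.25.
At (454, 1390): z = 333.1 − 1618.6 + 470.25 = -815.3 m.

-815.3 m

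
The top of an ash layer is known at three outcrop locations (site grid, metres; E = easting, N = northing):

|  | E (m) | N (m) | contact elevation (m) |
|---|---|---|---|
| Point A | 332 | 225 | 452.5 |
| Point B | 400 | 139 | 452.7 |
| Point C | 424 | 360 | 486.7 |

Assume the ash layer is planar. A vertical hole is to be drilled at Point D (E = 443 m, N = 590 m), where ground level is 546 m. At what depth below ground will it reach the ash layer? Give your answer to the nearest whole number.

25 m

Let the plane be z = a·E + b·N + c.
Point B−Point A: 68a − 86b = 0.2;  Point C−Point A: 92a + 135b = 34.2.
Solving gives a = 0.17366, b = 0.13499.
Then c = 452.5 − a·332 − b·225 = 364.47.
At (443, 590): z_contact = 76.9 + 79.6 + 364.47 = 521.0 m.
Depth below ground = 546 − 521.0 = 25 m.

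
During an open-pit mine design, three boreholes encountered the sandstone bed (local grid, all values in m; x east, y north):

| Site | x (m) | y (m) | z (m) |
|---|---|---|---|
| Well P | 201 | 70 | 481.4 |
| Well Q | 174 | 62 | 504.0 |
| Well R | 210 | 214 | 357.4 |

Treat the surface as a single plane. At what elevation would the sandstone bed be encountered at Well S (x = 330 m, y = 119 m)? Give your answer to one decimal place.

364.5 m

Two edge vectors: Well P→Well Q = (-27, -8, 22.6), Well P→Well R = (9, 144, -124).
Normal n = (Well P→Well Q) × (Well P→Well R) = (-2262.4, -3144.6, -3816).
So ∂z/∂x = −n_x/n_z = −0.59287 and ∂z/∂y = −n_y/n_z = −0.82406.
Intercept c from Well P: 481.4 + 119.17 + 57.68 = 658.25.
At (330, 119): z = −195.6 − 98.1 + 658.25 = 364.5 m.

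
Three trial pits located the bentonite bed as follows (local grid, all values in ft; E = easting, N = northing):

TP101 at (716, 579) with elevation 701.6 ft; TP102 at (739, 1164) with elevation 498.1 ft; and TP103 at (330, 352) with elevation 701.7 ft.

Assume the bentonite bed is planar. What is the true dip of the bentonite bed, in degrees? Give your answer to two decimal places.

22.44°

Let the plane be z = a·E + b·N + c.
TP102−TP101: 23a + 585b = −203.5;  TP103−TP101: −386a − 227b = 0.1.
Solving gives a = 0.20915, b = −0.35609.
Gradient magnitude |∇z| = √(a² + b²) = √(0.04374 + 0.12680) = 0.41297.
True dip = arctan(0.41297) = 22.44°, dipping toward NNW (azimuth ≈ 330°).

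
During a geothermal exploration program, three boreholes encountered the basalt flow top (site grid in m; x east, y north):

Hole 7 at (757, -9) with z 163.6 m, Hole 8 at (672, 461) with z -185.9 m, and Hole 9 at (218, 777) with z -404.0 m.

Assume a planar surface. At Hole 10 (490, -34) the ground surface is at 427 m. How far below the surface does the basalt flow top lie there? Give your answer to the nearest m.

233 m

Two edge vectors: Hole 7→Hole 8 = (-85, 470, -349.5), Hole 7→Hole 9 = (-539, 786, -567.6).
Normal n = (Hole 7→Hole 8) × (Hole 7→Hole 9) = (7935, 140134.5, 186520).
So ∂z/∂x = −n_x/n_z = −0.04254 and ∂z/∂y = −n_y/n_z = −0.75131.
Intercept c from Hole 7: 163.6 + 32.20 − 6.76 = 189.04.
At (490, -34): z_contact = −20.8 + 25.5 + 189.04 = 193.7 m.
Depth below ground = 427 − 193.7 = 233 m.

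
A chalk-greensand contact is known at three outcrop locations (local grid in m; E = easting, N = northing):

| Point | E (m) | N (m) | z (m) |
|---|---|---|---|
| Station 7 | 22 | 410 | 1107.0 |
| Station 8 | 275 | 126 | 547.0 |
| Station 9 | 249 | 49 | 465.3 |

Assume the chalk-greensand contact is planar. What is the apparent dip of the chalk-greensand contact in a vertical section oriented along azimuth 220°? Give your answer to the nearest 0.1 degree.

Two edge vectors: Station 7→Station 8 = (253, -284, -560), Station 7→Station 9 = (227, -361, -641.7).
Normal n = (Station 7→Station 8) × (Station 7→Station 9) = (-19917.2, 35230.1, -26865).
So ∂z/∂E = −n_x/n_z = −0.74138 and ∂z/∂N = −n_y/n_z = 1.31138.
Unit vector along 220° is (sin 220°, cos 220°) = (-0.6428, -0.7660).
Slope in that direction = a·(-0.6428) + b·(-0.7660) = −0.52802.
Apparent dip = arctan|0.52802| = 27.8° (true dip is 56.4°, so apparent ≤ true as expected).

27.8°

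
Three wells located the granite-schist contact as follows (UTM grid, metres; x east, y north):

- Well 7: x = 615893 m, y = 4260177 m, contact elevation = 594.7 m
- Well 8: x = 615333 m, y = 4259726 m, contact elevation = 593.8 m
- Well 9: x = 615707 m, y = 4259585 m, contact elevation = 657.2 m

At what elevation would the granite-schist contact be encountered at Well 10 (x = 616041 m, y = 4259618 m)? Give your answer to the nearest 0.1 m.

691.3 m

Two edge vectors: Well 7→Well 8 = (-560, -451, -0.9), Well 7→Well 9 = (-186, -592, 62.5).
Normal n = (Well 7→Well 8) × (Well 7→Well 9) = (-28720.3, 35167.4, 247634).
So ∂z/∂x = −n_x/n_z = 0.115978824 and ∂z/∂y = −n_y/n_z = −0.142013617.
Intercept c from Well 7: 594.7 − 71430.55 + 605003.14 = 534167.30.
At (616041, 4259618): z = 71447.7 − 604923.8 + 534167.30 = 691.3 m.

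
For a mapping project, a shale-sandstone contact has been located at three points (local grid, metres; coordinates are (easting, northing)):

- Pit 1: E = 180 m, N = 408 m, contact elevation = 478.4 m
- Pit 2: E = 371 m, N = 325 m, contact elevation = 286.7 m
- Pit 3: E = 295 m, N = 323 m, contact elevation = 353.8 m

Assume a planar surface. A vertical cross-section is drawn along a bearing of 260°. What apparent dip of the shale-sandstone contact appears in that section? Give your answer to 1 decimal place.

39.7°

Two edge vectors: Pit 1→Pit 2 = (191, -83, -191.7), Pit 1→Pit 3 = (115, -85, -124.6).
Normal n = (Pit 1→Pit 2) × (Pit 1→Pit 3) = (-5952.7, 1753.1, -6690).
So ∂z/∂E = −n_x/n_z = −0.88979 and ∂z/∂N = −n_y/n_z = 0.26205.
Unit vector along 260° is (sin 260°, cos 260°) = (-0.9848, -0.1736).
Slope in that direction = a·(-0.9848) + b·(-0.1736) = 0.83077.
Apparent dip = arctan|0.83077| = 39.7° (true dip is 42.8°, so apparent ≤ true as expected).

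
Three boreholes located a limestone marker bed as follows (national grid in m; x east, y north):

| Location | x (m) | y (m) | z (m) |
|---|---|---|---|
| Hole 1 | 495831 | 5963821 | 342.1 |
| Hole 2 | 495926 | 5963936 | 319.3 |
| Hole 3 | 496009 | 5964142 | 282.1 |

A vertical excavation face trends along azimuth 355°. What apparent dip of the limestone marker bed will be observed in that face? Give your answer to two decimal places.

9.06°

Let the plane be z = a·x + b·y + c.
Hole 2−Hole 1: 95a + 115b = −22.8;  Hole 3−Hole 1: 178a + 321b = −60.
Solving gives a = −0.04178, b = −0.16375.
Unit vector along 355° is (sin 355°, cos 355°) = (-0.0872, 0.9962).
Slope in that direction = a·(-0.0872) + b·(0.9962) = −0.15949.
Apparent dip = arctan|0.15949| = 9.06° (true dip is 9.6°, so apparent ≤ true as expected).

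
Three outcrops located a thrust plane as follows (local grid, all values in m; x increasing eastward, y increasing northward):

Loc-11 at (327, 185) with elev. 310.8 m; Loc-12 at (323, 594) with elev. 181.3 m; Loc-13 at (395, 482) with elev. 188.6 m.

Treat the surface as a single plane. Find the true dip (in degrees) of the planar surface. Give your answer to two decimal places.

Let the plane be z = a·x + b·y + c.
Loc-12−Loc-11: −4a + 409b = −129.5;  Loc-13−Loc-11: 68a + 297b = −122.2.
Solving gives a = −0.39718, b = −0.32051.
Gradient magnitude |∇z| = √(a² + b²) = √(0.15775 + 0.10273) = 0.51037.
True dip = arctan(0.51037) = 27.04°, dipping toward NE (azimuth ≈ 051°).

27.04°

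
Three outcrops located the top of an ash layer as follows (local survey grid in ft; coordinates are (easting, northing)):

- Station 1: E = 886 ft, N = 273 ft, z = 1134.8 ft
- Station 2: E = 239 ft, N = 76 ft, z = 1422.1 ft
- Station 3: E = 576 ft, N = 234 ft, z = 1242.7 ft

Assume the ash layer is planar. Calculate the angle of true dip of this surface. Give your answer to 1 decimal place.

31.2°

Let the plane be z = a·E + b·N + c.
Station 2−Station 1: −647a − 197b = 287.3;  Station 3−Station 1: −310a − 39b = 107.9.
Solving gives a = −0.28048, b = −0.53720.
Gradient magnitude |∇z| = √(a² + b²) = √(0.07867 + 0.28859) = 0.60602.
True dip = arctan(0.60602) = 31.2°, dipping toward NNE (azimuth ≈ 028°).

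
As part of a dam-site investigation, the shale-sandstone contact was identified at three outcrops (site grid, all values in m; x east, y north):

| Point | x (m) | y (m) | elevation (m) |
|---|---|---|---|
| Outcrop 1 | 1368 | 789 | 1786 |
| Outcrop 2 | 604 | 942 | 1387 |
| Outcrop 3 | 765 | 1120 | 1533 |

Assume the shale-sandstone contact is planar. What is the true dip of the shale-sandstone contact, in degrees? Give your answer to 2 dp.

Two edge vectors: Outcrop 1→Outcrop 2 = (-764, 153, -399), Outcrop 1→Outcrop 3 = (-603, 331, -253).
Normal n = (Outcrop 1→Outcrop 2) × (Outcrop 1→Outcrop 3) = (93360, 47305, -160625).
So ∂z/∂x = −n_x/n_z = 0.58123 and ∂z/∂y = −n_y/n_z = 0.29451.
Gradient magnitude |∇z| = √(a² + b²) = √(0.33783 + 0.08673) = 0.65158.
True dip = arctan(0.65158) = 33.09°, dipping toward WSW (azimuth ≈ 243°).

33.09°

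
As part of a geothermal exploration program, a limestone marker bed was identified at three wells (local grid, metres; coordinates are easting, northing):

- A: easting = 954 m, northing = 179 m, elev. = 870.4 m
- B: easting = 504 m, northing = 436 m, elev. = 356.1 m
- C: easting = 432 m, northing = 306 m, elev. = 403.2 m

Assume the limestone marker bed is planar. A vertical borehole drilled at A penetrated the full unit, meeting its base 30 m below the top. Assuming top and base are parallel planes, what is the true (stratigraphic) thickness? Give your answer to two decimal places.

20.81 m

Let the plane be z = a·easting + b·northing + c.
B−A: −450a + 257b = −514.3;  C−A: −522a + 127b = −467.2.
Solving gives a = 0.71106, b = −0.75612.
|∇z| = √(a²+b²) = 1.03794, so dip δ = arctan(1.03794) = 46.07°.
True thickness = vertical thickness × cos δ = 30 × cos 46.07° = 20.81 m.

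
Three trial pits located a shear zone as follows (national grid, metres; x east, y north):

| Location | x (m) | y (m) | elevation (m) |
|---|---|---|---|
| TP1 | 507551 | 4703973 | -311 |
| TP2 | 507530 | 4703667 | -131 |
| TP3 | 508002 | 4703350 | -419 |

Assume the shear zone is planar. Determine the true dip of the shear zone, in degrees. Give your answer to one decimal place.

Two edge vectors: TP1→TP2 = (-21, -306, 180), TP1→TP3 = (451, -623, -108).
Normal n = (TP1→TP2) × (TP1→TP3) = (145188, 78912, 151089).
So ∂z/∂x = −n_x/n_z = −0.96094 and ∂z/∂y = −n_y/n_z = −0.52229.
Gradient magnitude |∇z| = √(a² + b²) = √(0.92341 + 0.27278) = 1.09371.
True dip = arctan(1.09371) = 47.6°, dipping toward ENE (azimuth ≈ 061°).

47.6°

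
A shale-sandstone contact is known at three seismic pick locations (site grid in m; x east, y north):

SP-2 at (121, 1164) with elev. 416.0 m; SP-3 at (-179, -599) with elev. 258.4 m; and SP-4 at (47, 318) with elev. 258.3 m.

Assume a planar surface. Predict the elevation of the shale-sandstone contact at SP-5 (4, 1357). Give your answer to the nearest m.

Let the plane be z = a·x + b·y + c.
SP-3−SP-2: −300a − 1763b = −157.6;  SP-4−SP-2: −74a − 846b = −157.7.
Solving gives a = −1.17316, b = 0.28902.
Then c = 416 − a·121 − b·1164 = 221.53.
At (4, 1357): z = −4.7 + 392.2 + 221.53 = 609.0 m.

609 m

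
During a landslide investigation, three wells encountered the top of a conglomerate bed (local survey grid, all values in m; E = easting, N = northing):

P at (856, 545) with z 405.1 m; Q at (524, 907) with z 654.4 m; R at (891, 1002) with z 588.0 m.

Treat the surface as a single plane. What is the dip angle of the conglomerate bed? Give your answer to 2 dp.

27.14°

Let the plane be z = a·E + b·N + c.
Q−P: −332a + 362b = 249.3;  R−P: 35a + 457b = 182.9.
Solving gives a = −0.29028, b = 0.42245.
Gradient magnitude |∇z| = √(a² + b²) = √(0.08426 + 0.17846) = 0.51257.
True dip = arctan(0.51257) = 27.14°, dipping toward SE (azimuth ≈ 146°).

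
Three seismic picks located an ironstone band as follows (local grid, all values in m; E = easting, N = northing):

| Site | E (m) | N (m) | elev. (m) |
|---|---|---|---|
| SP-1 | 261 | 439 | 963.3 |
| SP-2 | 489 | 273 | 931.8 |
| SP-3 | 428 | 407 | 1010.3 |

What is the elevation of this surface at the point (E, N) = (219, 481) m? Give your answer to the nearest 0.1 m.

978.0 m

Let the plane be z = a·E + b·N + c.
SP-2−SP-1: 228a − 166b = −31.5;  SP-3−SP-1: 167a − 32b = 47.
Solving gives a = 0.43131, b = 0.78216.
Then c = 963.3 − a·261 − b·439 = 507.36.
At (219, 481): z = 94.5 + 376.2 + 507.36 = 978.0 m.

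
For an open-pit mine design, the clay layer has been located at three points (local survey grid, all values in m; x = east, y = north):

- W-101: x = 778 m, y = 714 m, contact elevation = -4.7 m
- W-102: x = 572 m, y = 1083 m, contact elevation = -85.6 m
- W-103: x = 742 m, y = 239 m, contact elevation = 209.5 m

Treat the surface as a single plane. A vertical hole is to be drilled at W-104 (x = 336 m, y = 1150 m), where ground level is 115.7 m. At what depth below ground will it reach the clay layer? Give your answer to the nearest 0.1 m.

143.4 m

Two edge vectors: W-101→W-102 = (-206, 369, -80.9), W-101→W-103 = (-36, -475, 214.2).
Normal n = (W-101→W-102) × (W-101→W-103) = (40612.3, 47037.6, 111134).
So ∂z/∂x = −n_x/n_z = −0.365435 and ∂z/∂y = −n_y/n_z = −0.423251.
Intercept c from W-101: -4.7 + 284.31 + 302.20 = 581.81.
At (336, 1150): z_contact = −122.79 − 486.74 + 581.81 = -27.72 m.
Depth below ground = 115.7 − (-27.72) = 143.4 m.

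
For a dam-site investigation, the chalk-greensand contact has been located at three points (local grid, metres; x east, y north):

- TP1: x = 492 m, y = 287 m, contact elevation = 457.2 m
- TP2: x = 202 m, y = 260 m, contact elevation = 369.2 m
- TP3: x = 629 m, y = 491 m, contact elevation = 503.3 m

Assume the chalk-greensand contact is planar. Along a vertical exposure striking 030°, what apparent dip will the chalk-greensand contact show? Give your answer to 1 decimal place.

9.7°

Two edge vectors: TP1→TP2 = (-290, -27, -88), TP1→TP3 = (137, 204, 46.1).
Normal n = (TP1→TP2) × (TP1→TP3) = (16707.3, 1313, -55461).
So ∂z/∂x = −n_x/n_z = 0.30124 and ∂z/∂y = −n_y/n_z = 0.02367.
Unit vector along 030° is (sin 30°, cos 30°) = (0.5000, 0.8660).
Slope in that direction = a·(0.5000) + b·(0.8660) = 0.17112.
Apparent dip = arctan|0.17112| = 9.7° (true dip is 16.8°, so apparent ≤ true as expected).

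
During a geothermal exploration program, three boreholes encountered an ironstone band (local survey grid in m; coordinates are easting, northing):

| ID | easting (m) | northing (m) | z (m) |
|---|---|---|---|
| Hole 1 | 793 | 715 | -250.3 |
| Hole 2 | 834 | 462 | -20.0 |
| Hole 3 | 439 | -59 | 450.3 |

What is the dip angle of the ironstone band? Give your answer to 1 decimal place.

42.3°

Let the plane be z = a·easting + b·northing + c.
Hole 2−Hole 1: 41a − 253b = 230.3;  Hole 3−Hole 1: −354a − 774b = 700.6.
Solving gives a = 0.00825, b = −0.90894.
Gradient magnitude |∇z| = √(a² + b²) = √(0.00007 + 0.82617) = 0.90898.
True dip = arctan(0.90898) = 42.3°, dipping toward N (azimuth ≈ 359°).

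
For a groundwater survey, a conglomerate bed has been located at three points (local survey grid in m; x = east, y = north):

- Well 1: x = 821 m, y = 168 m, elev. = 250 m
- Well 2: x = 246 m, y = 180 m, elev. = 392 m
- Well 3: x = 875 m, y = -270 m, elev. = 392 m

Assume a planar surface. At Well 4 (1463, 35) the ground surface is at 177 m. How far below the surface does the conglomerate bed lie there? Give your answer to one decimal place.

Two edge vectors: Well 1→Well 2 = (-575, 12, 142), Well 1→Well 3 = (54, -438, 142).
Normal n = (Well 1→Well 2) × (Well 1→Well 3) = (63900, 89318, 251202).
So ∂z/∂x = −n_x/n_z = −0.254377 and ∂z/∂y = −n_y/n_z = −0.355562.
Intercept c from Well 1: 250 + 208.84 + 59.73 = 518.58.
At (1463, 35): z_contact = −372.15 − 12.44 + 518.58 = 133.98 m.
Depth below ground = 177 − 133.98 = 43.0 m.

43.0 m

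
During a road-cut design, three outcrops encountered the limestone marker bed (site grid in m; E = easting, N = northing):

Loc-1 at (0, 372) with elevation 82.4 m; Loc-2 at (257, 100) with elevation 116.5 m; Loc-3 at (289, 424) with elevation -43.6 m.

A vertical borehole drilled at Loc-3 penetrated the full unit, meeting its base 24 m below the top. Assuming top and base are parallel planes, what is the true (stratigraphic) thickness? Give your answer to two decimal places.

20.77 m

Two edge vectors: Loc-1→Loc-2 = (257, -272, 34.1), Loc-1→Loc-3 = (289, 52, -126).
Normal n = (Loc-1→Loc-2) × (Loc-1→Loc-3) = (32498.8, 42236.9, 91972).
So ∂z/∂E = −n_x/n_z = −0.35336 and ∂z/∂N = −n_y/n_z = −0.45924.
|∇z| = √(a²+b²) = 0.57945, so dip δ = arctan(0.57945) = 30.09°.
True thickness = vertical thickness × cos δ = 24 × cos 30.09° = 20.77 m.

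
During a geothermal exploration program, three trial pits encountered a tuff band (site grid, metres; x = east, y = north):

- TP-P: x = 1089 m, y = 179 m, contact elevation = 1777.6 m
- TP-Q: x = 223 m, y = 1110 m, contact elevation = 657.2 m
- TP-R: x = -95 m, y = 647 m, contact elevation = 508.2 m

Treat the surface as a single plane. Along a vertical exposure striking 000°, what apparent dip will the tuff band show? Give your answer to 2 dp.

Let the plane be z = a·x + b·y + c.
TP-Q−TP-P: −866a + 931b = −1120.4;  TP-R−TP-P: −1184a + 468b = −1269.4.
Solving gives a = 0.94326, b = −0.32604.
Unit vector along 000° is (sin 0°, cos 0°) = (0.0000, 1.0000).
Slope in that direction = a·(0.0000) + b·(1.0000) = −0.32604.
Apparent dip = arctan|0.32604| = 18.06° (true dip is 44.9°, so apparent ≤ true as expected).

18.06°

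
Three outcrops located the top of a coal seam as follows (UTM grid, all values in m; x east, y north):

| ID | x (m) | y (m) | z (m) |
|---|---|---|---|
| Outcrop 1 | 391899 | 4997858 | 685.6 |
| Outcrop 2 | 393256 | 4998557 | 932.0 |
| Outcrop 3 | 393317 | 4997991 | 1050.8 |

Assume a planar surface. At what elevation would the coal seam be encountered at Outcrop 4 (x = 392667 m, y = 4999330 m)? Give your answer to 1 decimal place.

631.0 m

Let the plane be z = a·x + b·y + c.
Outcrop 2−Outcrop 1: 1357a + 699b = 246.4;  Outcrop 3−Outcrop 1: 1418a + 133b = 365.2.
Solving gives a = 0.274458277, b = −0.180314567.
Then c = 685.6 − a·391899 − b·4997858 = 794312.28.
At (392667, 4999330): z = 107770.7 − 901452.0 + 794312.28 = 631.0 m.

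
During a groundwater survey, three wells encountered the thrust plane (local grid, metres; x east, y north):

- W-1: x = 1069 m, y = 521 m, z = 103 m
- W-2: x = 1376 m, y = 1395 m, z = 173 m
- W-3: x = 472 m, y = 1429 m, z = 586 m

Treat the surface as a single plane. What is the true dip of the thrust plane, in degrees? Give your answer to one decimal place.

26.9°

Let the plane be z = a·x + b·y + c.
W-2−W-1: 307a + 874b = 70;  W-3−W-1: −597a + 908b = 483.
Solving gives a = −0.44793, b = 0.23743.
Gradient magnitude |∇z| = √(a² + b²) = √(0.20064 + 0.05637) = 0.50696.
True dip = arctan(0.50696) = 26.9°, dipping toward ESE (azimuth ≈ 118°).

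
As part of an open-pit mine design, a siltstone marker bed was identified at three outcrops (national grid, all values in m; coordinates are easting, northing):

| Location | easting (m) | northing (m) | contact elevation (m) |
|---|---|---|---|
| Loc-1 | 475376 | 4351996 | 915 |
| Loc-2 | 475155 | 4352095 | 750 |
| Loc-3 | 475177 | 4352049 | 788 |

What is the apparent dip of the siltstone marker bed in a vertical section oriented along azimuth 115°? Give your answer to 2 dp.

Two edge vectors: Loc-1→Loc-2 = (-221, 99, -165), Loc-1→Loc-3 = (-199, 53, -127).
Normal n = (Loc-1→Loc-2) × (Loc-1→Loc-3) = (-3828, 4768, 7988).
So ∂z/∂easting = −n_x/n_z = 0.47922 and ∂z/∂northing = −n_y/n_z = −0.59690.
Unit vector along 115° is (sin 115°, cos 115°) = (0.9063, -0.4226).
Slope in that direction = a·(0.9063) + b·(-0.4226) = 0.68658.
Apparent dip = arctan|0.68658| = 34.47° (true dip is 37.4°, so apparent ≤ true as expected).

34.47°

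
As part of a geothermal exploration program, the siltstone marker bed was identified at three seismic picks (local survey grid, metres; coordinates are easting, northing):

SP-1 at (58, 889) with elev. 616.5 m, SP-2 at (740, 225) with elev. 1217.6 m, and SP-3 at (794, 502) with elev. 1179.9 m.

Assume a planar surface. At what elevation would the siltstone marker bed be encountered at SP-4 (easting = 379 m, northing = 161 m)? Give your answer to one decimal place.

1006.9 m

Let the plane be z = a·easting + b·northing + c.
SP-2−SP-1: 682a − 664b = 601.1;  SP-3−SP-1: 736a − 387b = 563.4.
Solving gives a = 0.62941, b = −0.25880.
Then c = 616.5 − a·58 − b·889 = 810.07.
At (379, 161): z = 238.5 − 41.7 + 810.07 = 1006.9 m.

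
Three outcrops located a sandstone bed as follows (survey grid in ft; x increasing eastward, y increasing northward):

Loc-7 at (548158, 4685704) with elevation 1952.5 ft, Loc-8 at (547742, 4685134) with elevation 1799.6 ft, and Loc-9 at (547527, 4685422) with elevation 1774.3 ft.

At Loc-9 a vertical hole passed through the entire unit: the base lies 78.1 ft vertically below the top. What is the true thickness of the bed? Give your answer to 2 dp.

Let the plane be z = a·x + b·y + c.
Loc-8−Loc-7: −416a − 570b = −152.9;  Loc-9−Loc-7: −631a − 282b = −178.2.
Solving gives a = 0.24120, b = 0.09221.
|∇z| = √(a²+b²) = 0.25822, so dip δ = arctan(0.25822) = 14.48°.
True thickness = vertical thickness × cos δ = 78.1 × cos 14.48° = 75.62 ft.

75.62 ft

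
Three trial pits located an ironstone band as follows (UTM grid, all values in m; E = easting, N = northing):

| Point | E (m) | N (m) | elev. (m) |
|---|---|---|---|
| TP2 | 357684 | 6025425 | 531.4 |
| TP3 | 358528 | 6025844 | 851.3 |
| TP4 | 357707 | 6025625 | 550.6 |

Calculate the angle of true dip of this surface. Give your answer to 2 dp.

Two edge vectors: TP2→TP3 = (844, 419, 319.9), TP2→TP4 = (23, 200, 19.2).
Normal n = (TP2→TP3) × (TP2→TP4) = (-55935.2, -8847.1, 159163).
So ∂z/∂E = −n_x/n_z = 0.35143 and ∂z/∂N = −n_y/n_z = 0.05559.
Gradient magnitude |∇z| = √(a² + b²) = √(0.12351 + 0.00309) = 0.35580.
True dip = arctan(0.35580) = 19.59°, dipping toward W (azimuth ≈ 261°).

19.59°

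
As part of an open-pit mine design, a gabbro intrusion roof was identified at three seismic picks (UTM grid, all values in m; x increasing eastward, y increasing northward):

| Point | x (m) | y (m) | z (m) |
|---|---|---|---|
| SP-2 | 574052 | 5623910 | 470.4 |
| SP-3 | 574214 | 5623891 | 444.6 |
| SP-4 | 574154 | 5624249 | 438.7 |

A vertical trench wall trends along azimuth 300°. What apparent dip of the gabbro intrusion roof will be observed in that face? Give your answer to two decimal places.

6.86°

Let the plane be z = a·x + b·y + c.
SP-3−SP-2: 162a − 19b = −25.8;  SP-4−SP-2: 102a + 339b = −31.7.
Solving gives a = −0.16442, b = −0.04404.
Unit vector along 300° is (sin 300°, cos 300°) = (-0.8660, 0.5000).
Slope in that direction = a·(-0.8660) + b·(0.5000) = 0.12038.
Apparent dip = arctan|0.12038| = 6.86° (true dip is 9.7°, so apparent ≤ true as expected).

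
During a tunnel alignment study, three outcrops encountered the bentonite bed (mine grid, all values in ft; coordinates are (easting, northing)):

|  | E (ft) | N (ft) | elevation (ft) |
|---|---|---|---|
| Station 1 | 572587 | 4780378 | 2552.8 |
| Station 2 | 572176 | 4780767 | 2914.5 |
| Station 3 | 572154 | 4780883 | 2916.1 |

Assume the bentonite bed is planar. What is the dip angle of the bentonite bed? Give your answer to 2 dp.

Two edge vectors: Station 1→Station 2 = (-411, 389, 361.7), Station 1→Station 3 = (-433, 505, 363.3).
Normal n = (Station 1→Station 2) × (Station 1→Station 3) = (-41334.8, -7299.8, -39118).
So ∂z/∂E = −n_x/n_z = −1.05667 and ∂z/∂N = −n_y/n_z = −0.18661.
Gradient magnitude |∇z| = √(a² + b²) = √(1.11655 + 0.03482) = 1.07302.
True dip = arctan(1.07302) = 47.02°, dipping toward E (azimuth ≈ 080°).

47.02°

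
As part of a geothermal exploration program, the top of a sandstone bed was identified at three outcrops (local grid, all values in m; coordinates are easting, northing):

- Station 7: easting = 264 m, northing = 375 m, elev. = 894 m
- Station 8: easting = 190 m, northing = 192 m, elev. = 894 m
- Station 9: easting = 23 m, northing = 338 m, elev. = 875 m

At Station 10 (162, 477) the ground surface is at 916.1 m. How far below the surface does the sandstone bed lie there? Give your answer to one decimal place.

34.1 m

Two edge vectors: Station 7→Station 8 = (-74, -183, 0), Station 7→Station 9 = (-241, -37, -19).
Normal n = (Station 7→Station 8) × (Station 7→Station 9) = (3477, -1406, -41365).
So ∂z/∂easting = −n_x/n_z = 0.08406 and ∂z/∂northing = −n_y/n_z = −0.03399.
Intercept c from Station 7: 894 − 22.19 + 12.75 = 884.56.
At (162, 477): z_contact = 13.62 − 16.21 + 884.56 = 881.96 m.
Depth below ground = 916.1 − 881.96 = 34.1 m.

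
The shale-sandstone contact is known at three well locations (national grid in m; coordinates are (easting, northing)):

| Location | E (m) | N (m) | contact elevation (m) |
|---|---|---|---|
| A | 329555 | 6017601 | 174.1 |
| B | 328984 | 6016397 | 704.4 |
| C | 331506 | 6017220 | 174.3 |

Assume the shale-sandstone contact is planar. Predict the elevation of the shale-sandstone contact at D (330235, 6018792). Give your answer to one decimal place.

-359.5 m

Two edge vectors: A→B = (-571, -1204, 530.3), A→C = (1951, -381, 0.2).
Normal n = (A→B) × (A→C) = (201803.5, 1034729.5, 2566555).
So ∂z/∂E = −n_x/n_z = −0.078628161 and ∂z/∂N = −n_y/n_z = −0.403158904.
Intercept c from A: 174.1 + 25912.30 + 2426049.42 = 2452135.83.
At (330235, 6018792): z = −25965.8 − 2426529.6 + 2452135.83 = -359.5 m.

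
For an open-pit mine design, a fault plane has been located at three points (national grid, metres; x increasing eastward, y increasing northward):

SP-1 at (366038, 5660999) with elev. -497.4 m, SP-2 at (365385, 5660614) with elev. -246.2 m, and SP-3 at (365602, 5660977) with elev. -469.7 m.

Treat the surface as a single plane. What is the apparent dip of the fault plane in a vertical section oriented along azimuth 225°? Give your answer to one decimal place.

24.0°

Let the plane be z = a·x + b·y + c.
SP-2−SP-1: −653a − 385b = 251.2;  SP-3−SP-1: −436a − 22b = 27.7.
Solving gives a = −0.03347, b = −0.59569.
Unit vector along 225° is (sin 225°, cos 225°) = (-0.7071, -0.7071).
Slope in that direction = a·(-0.7071) + b·(-0.7071) = 0.44489.
Apparent dip = arctan|0.44489| = 24.0° (true dip is 30.8°, so apparent ≤ true as expected).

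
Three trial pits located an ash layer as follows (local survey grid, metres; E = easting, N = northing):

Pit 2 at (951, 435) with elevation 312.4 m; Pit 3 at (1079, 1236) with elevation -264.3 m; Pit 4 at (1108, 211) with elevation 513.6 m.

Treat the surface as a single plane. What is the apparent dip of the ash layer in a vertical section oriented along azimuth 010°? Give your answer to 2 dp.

Let the plane be z = a·E + b·N + c.
Pit 3−Pit 2: 128a + 801b = −576.7;  Pit 4−Pit 2: 157a − 224b = 201.2.
Solving gives a = 0.20709, b = −0.75307.
Unit vector along 010° is (sin 10°, cos 10°) = (0.1736, 0.9848).
Slope in that direction = a·(0.1736) + b·(0.9848) = −0.70567.
Apparent dip = arctan|0.70567| = 35.21° (true dip is 38.0°, so apparent ≤ true as expected).

35.21°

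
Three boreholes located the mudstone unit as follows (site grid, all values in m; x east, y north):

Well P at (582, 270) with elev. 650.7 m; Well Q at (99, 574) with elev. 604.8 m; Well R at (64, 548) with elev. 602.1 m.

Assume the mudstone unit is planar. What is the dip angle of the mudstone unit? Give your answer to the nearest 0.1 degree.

5.0°

Two edge vectors: Well P→Well Q = (-483, 304, -45.9), Well P→Well R = (-518, 278, -48.6).
Normal n = (Well P→Well Q) × (Well P→Well R) = (-2014.2, 302.4, 23198).
So ∂z/∂x = −n_x/n_z = 0.08683 and ∂z/∂y = −n_y/n_z = −0.01304.
Gradient magnitude |∇z| = √(a² + b²) = √(0.00754 + 0.00017) = 0.08780.
True dip = arctan(0.08780) = 5.0°, dipping toward W (azimuth ≈ 279°).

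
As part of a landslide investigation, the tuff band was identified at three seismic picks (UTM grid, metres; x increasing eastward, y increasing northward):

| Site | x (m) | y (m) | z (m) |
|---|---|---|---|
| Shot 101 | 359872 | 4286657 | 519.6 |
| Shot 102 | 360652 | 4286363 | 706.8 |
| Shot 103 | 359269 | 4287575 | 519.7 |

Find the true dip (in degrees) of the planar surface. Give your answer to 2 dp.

Let the plane be z = a·x + b·y + c.
Shot 102−Shot 101: 780a − 294b = 187.2;  Shot 103−Shot 101: −603a + 918b = 0.1.
Solving gives a = 0.31903, b = 0.20967.
Gradient magnitude |∇z| = √(a² + b²) = √(0.10178 + 0.04396) = 0.38176.
True dip = arctan(0.38176) = 20.89°, dipping toward WSW (azimuth ≈ 237°).

20.89°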